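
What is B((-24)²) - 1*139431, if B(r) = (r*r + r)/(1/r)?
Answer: 191295321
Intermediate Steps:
B(r) = r*(r + r²) (B(r) = (r² + r)*r = (r + r²)*r = r*(r + r²))
B((-24)²) - 1*139431 = ((-24)²)²*(1 + (-24)²) - 1*139431 = 576²*(1 + 576) - 139431 = 331776*577 - 139431 = 191434752 - 139431 = 191295321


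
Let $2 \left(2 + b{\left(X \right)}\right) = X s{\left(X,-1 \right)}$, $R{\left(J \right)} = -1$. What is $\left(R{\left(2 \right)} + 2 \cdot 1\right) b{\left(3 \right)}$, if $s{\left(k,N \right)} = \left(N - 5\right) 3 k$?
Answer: $-83$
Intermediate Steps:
$s{\left(k,N \right)} = k \left(-15 + 3 N\right)$ ($s{\left(k,N \right)} = \left(N - 5\right) 3 k = \left(-5 + N\right) 3 k = \left(-15 + 3 N\right) k = k \left(-15 + 3 N\right)$)
$b{\left(X \right)} = -2 - 9 X^{2}$ ($b{\left(X \right)} = -2 + \frac{X 3 X \left(-5 - 1\right)}{2} = -2 + \frac{X 3 X \left(-6\right)}{2} = -2 + \frac{X \left(- 18 X\right)}{2} = -2 + \frac{\left(-18\right) X^{2}}{2} = -2 - 9 X^{2}$)
$\left(R{\left(2 \right)} + 2 \cdot 1\right) b{\left(3 \right)} = \left(-1 + 2 \cdot 1\right) \left(-2 - 9 \cdot 3^{2}\right) = \left(-1 + 2\right) \left(-2 - 81\right) = 1 \left(-2 - 81\right) = 1 \left(-83\right) = -83$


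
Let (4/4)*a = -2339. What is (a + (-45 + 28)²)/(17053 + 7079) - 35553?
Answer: -428983523/12066 ≈ -35553.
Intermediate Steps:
a = -2339
(a + (-45 + 28)²)/(17053 + 7079) - 35553 = (-2339 + (-45 + 28)²)/(17053 + 7079) - 35553 = (-2339 + (-17)²)/24132 - 35553 = (-2339 + 289)*(1/24132) - 35553 = -2050*1/24132 - 35553 = -1025/12066 - 35553 = -428983523/12066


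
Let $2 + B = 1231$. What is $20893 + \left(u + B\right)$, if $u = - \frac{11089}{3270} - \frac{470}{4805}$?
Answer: $\frac{69506757431}{3142470} \approx 22119.0$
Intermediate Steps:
$B = 1229$ ($B = -2 + 1231 = 1229$)
$u = - \frac{10963909}{3142470}$ ($u = \left(-11089\right) \frac{1}{3270} - \frac{94}{961} = - \frac{11089}{3270} - \frac{94}{961} = - \frac{10963909}{3142470} \approx -3.4889$)
$20893 + \left(u + B\right) = 20893 + \left(- \frac{10963909}{3142470} + 1229\right) = 20893 + \frac{3851131721}{3142470} = \frac{69506757431}{3142470}$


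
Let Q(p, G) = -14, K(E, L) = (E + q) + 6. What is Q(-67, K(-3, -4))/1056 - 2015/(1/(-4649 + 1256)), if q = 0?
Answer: 3609880553/528 ≈ 6.8369e+6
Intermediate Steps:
K(E, L) = 6 + E (K(E, L) = (E + 0) + 6 = E + 6 = 6 + E)
Q(-67, K(-3, -4))/1056 - 2015/(1/(-4649 + 1256)) = -14/1056 - 2015/(1/(-4649 + 1256)) = -14*1/1056 - 2015/(1/(-3393)) = -7/528 - 2015/(-1/3393) = -7/528 - 2015*(-3393) = -7/528 + 6836895 = 3609880553/528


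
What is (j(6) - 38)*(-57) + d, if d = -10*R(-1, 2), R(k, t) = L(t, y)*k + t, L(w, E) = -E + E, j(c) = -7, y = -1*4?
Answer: 2545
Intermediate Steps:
y = -4
L(w, E) = 0
R(k, t) = t (R(k, t) = 0*k + t = 0 + t = t)
d = -20 (d = -10*2 = -20)
(j(6) - 38)*(-57) + d = (-7 - 38)*(-57) - 20 = -45*(-57) - 20 = 2565 - 20 = 2545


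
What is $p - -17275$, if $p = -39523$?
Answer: $-22248$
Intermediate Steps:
$p - -17275 = -39523 - -17275 = -39523 + 17275 = -22248$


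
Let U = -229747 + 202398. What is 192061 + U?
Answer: 164712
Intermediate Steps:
U = -27349
192061 + U = 192061 - 27349 = 164712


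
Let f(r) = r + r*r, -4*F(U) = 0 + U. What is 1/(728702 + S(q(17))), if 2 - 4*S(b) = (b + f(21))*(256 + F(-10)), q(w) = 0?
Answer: 4/2795383 ≈ 1.4309e-6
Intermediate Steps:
F(U) = -U/4 (F(U) = -(0 + U)/4 = -U/4)
f(r) = r + r**2
S(b) = -119425/4 - 517*b/8 (S(b) = 1/2 - (b + 21*(1 + 21))*(256 - 1/4*(-10))/4 = 1/2 - (b + 21*22)*(256 + 5/2)/4 = 1/2 - (b + 462)*517/(4*2) = 1/2 - (462 + b)*517/(4*2) = 1/2 - (119427 + 517*b/2)/4 = 1/2 + (-119427/4 - 517*b/8) = -119425/4 - 517*b/8)
1/(728702 + S(q(17))) = 1/(728702 + (-119425/4 - 517/8*0)) = 1/(728702 + (-119425/4 + 0)) = 1/(728702 - 119425/4) = 1/(2795383/4) = 4/2795383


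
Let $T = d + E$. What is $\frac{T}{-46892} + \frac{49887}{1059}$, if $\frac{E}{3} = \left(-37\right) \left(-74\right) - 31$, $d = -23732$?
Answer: $\frac{785277751}{16552876} \approx 47.441$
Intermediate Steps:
$E = 8121$ ($E = 3 \left(\left(-37\right) \left(-74\right) - 31\right) = 3 \left(2738 - 31\right) = 3 \cdot 2707 = 8121$)
$T = -15611$ ($T = -23732 + 8121 = -15611$)
$\frac{T}{-46892} + \frac{49887}{1059} = - \frac{15611}{-46892} + \frac{49887}{1059} = \left(-15611\right) \left(- \frac{1}{46892}\right) + 49887 \cdot \frac{1}{1059} = \frac{15611}{46892} + \frac{16629}{353} = \frac{785277751}{16552876}$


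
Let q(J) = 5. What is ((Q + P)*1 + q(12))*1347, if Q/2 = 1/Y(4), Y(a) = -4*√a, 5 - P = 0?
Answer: 52533/4 ≈ 13133.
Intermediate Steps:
P = 5 (P = 5 - 1*0 = 5 + 0 = 5)
Q = -¼ (Q = 2/((-4*√4)) = 2/((-4*2)) = 2/(-8) = 2*(-⅛) = -¼ ≈ -0.25000)
((Q + P)*1 + q(12))*1347 = ((-¼ + 5)*1 + 5)*1347 = ((19/4)*1 + 5)*1347 = (19/4 + 5)*1347 = (39/4)*1347 = 52533/4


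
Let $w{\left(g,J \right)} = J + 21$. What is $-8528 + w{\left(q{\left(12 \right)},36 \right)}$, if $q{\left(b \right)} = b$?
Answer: $-8471$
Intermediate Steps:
$w{\left(g,J \right)} = 21 + J$
$-8528 + w{\left(q{\left(12 \right)},36 \right)} = -8528 + \left(21 + 36\right) = -8528 + 57 = -8471$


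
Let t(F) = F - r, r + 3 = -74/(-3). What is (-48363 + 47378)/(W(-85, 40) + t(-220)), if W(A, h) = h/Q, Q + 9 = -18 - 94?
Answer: 71511/17569 ≈ 4.0703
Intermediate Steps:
Q = -121 (Q = -9 + (-18 - 94) = -9 - 112 = -121)
W(A, h) = -h/121 (W(A, h) = h/(-121) = h*(-1/121) = -h/121)
r = 65/3 (r = -3 - 74/(-3) = -3 - 74*(-⅓) = -3 + 74/3 = 65/3 ≈ 21.667)
t(F) = -65/3 + F (t(F) = F - 1*65/3 = F - 65/3 = -65/3 + F)
(-48363 + 47378)/(W(-85, 40) + t(-220)) = (-48363 + 47378)/(-1/121*40 + (-65/3 - 220)) = -985/(-40/121 - 725/3) = -985/(-87845/363) = -985*(-363/87845) = 71511/17569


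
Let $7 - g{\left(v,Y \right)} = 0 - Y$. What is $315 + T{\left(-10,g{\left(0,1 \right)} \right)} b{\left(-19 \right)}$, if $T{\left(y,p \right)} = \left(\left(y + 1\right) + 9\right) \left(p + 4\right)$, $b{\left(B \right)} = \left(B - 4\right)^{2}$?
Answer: $315$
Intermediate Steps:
$g{\left(v,Y \right)} = 7 + Y$ ($g{\left(v,Y \right)} = 7 - \left(0 - Y\right) = 7 - - Y = 7 + Y$)
$b{\left(B \right)} = \left(-4 + B\right)^{2}$
$T{\left(y,p \right)} = \left(4 + p\right) \left(10 + y\right)$ ($T{\left(y,p \right)} = \left(\left(1 + y\right) + 9\right) \left(4 + p\right) = \left(10 + y\right) \left(4 + p\right) = \left(4 + p\right) \left(10 + y\right)$)
$315 + T{\left(-10,g{\left(0,1 \right)} \right)} b{\left(-19 \right)} = 315 + \left(40 + 4 \left(-10\right) + 10 \left(7 + 1\right) + \left(7 + 1\right) \left(-10\right)\right) \left(-4 - 19\right)^{2} = 315 + \left(40 - 40 + 10 \cdot 8 + 8 \left(-10\right)\right) \left(-23\right)^{2} = 315 + \left(40 - 40 + 80 - 80\right) 529 = 315 + 0 \cdot 529 = 315 + 0 = 315$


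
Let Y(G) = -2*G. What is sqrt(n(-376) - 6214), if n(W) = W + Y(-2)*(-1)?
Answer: I*sqrt(6594) ≈ 81.203*I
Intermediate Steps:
n(W) = -4 + W (n(W) = W - 2*(-2)*(-1) = W + 4*(-1) = W - 4 = -4 + W)
sqrt(n(-376) - 6214) = sqrt((-4 - 376) - 6214) = sqrt(-380 - 6214) = sqrt(-6594) = I*sqrt(6594)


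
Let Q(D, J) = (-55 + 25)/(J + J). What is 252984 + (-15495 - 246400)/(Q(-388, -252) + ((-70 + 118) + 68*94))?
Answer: 27366698076/108193 ≈ 2.5294e+5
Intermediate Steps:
Q(D, J) = -15/J (Q(D, J) = -30*1/(2*J) = -15/J)
252984 + (-15495 - 246400)/(Q(-388, -252) + ((-70 + 118) + 68*94)) = 252984 + (-15495 - 246400)/(-15/(-252) + ((-70 + 118) + 68*94)) = 252984 - 261895/(-15*(-1/252) + (48 + 6392)) = 252984 - 261895/(5/84 + 6440) = 252984 - 261895/540965/84 = 252984 - 261895*84/540965 = 252984 - 4399836/108193 = 27366698076/108193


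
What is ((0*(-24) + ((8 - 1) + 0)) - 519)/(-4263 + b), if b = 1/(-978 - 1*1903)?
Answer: 184384/1535213 ≈ 0.12010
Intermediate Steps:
b = -1/2881 (b = 1/(-978 - 1903) = 1/(-2881) = -1/2881 ≈ -0.00034710)
((0*(-24) + ((8 - 1) + 0)) - 519)/(-4263 + b) = ((0*(-24) + ((8 - 1) + 0)) - 519)/(-4263 - 1/2881) = ((0 + (7 + 0)) - 519)/(-12281704/2881) = ((0 + 7) - 519)*(-2881/12281704) = (7 - 519)*(-2881/12281704) = -512*(-2881/12281704) = 184384/1535213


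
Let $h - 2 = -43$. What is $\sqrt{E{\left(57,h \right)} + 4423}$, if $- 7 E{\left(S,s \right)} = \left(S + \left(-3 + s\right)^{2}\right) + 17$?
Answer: $\frac{\sqrt{202657}}{7} \approx 64.311$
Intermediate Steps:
$h = -41$ ($h = 2 - 43 = -41$)
$E{\left(S,s \right)} = - \frac{17}{7} - \frac{S}{7} - \frac{\left(-3 + s\right)^{2}}{7}$ ($E{\left(S,s \right)} = - \frac{\left(S + \left(-3 + s\right)^{2}\right) + 17}{7} = - \frac{17 + S + \left(-3 + s\right)^{2}}{7} = - \frac{17}{7} - \frac{S}{7} - \frac{\left(-3 + s\right)^{2}}{7}$)
$\sqrt{E{\left(57,h \right)} + 4423} = \sqrt{\left(- \frac{17}{7} - \frac{57}{7} - \frac{\left(-3 - 41\right)^{2}}{7}\right) + 4423} = \sqrt{\left(- \frac{17}{7} - \frac{57}{7} - \frac{\left(-44\right)^{2}}{7}\right) + 4423} = \sqrt{\left(- \frac{17}{7} - \frac{57}{7} - \frac{1936}{7}\right) + 4423} = \sqrt{- \frac{2010}{7} + 4423} = \sqrt{\frac{28951}{7}} = \frac{\sqrt{202657}}{7}$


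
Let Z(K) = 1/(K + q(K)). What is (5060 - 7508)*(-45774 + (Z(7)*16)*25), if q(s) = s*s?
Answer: 784260864/7 ≈ 1.1204e+8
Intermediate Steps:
q(s) = s**2
Z(K) = 1/(K + K**2)
(5060 - 7508)*(-45774 + (Z(7)*16)*25) = (5060 - 7508)*(-45774 + ((1/(7*(1 + 7)))*16)*25) = -2448*(-45774 + (((1/7)/8)*16)*25) = -2448*(-45774 + (((1/7)*(1/8))*16)*25) = -2448*(-45774 + ((1/56)*16)*25) = -2448*(-45774 + (2/7)*25) = -2448*(-45774 + 50/7) = -2448*(-320368/7) = 784260864/7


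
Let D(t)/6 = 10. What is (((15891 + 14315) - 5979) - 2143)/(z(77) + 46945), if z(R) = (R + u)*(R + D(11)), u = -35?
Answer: 22084/52699 ≈ 0.41906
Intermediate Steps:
D(t) = 60 (D(t) = 6*10 = 60)
z(R) = (-35 + R)*(60 + R) (z(R) = (R - 35)*(R + 60) = (-35 + R)*(60 + R))
(((15891 + 14315) - 5979) - 2143)/(z(77) + 46945) = (((15891 + 14315) - 5979) - 2143)/((-2100 + 77**2 + 25*77) + 46945) = ((30206 - 5979) - 2143)/((-2100 + 5929 + 1925) + 46945) = (24227 - 2143)/(5754 + 46945) = 22084/52699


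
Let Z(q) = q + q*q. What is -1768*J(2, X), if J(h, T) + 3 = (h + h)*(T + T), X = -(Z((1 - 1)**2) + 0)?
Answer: 5304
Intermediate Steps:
Z(q) = q + q**2
X = 0 (X = -((1 - 1)**2*(1 + (1 - 1)**2) + 0) = -(0**2*(1 + 0**2) + 0) = -(0*(1 + 0) + 0) = -(0*1 + 0) = -(0 + 0) = -1*0 = 0)
J(h, T) = -3 + 4*T*h (J(h, T) = -3 + (h + h)*(T + T) = -3 + (2*h)*(2*T) = -3 + 4*T*h)
-1768*J(2, X) = -1768*(-3 + 4*0*2) = -1768*(-3 + 0) = -1768*(-3) = 5304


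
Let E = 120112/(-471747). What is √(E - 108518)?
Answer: I*√24150220149628326/471747 ≈ 329.42*I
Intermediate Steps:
E = -120112/471747 (E = 120112*(-1/471747) = -120112/471747 ≈ -0.25461)
√(E - 108518) = √(-120112/471747 - 108518) = √(-51193161058/471747) = I*√24150220149628326/471747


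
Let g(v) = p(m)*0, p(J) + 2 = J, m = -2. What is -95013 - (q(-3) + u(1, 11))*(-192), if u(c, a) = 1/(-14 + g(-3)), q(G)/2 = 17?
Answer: -619491/7 ≈ -88499.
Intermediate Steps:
p(J) = -2 + J
q(G) = 34 (q(G) = 2*17 = 34)
g(v) = 0 (g(v) = (-2 - 2)*0 = -4*0 = 0)
u(c, a) = -1/14 (u(c, a) = 1/(-14 + 0) = 1/(-14) = -1/14)
-95013 - (q(-3) + u(1, 11))*(-192) = -95013 - (34 - 1/14)*(-192) = -95013 - 475*(-192)/14 = -95013 - 1*(-45600/7) = -95013 + 45600/7 = -619491/7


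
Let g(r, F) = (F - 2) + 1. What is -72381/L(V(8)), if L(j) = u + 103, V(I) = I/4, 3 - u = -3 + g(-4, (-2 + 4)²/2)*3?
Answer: -72381/106 ≈ -682.84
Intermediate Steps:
g(r, F) = -1 + F (g(r, F) = (-2 + F) + 1 = -1 + F)
u = 3 (u = 3 - (-3 + (-1 + (-2 + 4)²/2)*3) = 3 - (-3 + (-1 + 2²*(½))*3) = 3 - (-3 + (-1 + 4*(½))*3) = 3 - (-3 + (-1 + 2)*3) = 3 - (-3 + 1*3) = 3 - (-3 + 3) = 3 - 1*0 = 3 + 0 = 3)
V(I) = I/4 (V(I) = I*(¼) = I/4)
L(j) = 106 (L(j) = 3 + 103 = 106)
-72381/L(V(8)) = -72381/106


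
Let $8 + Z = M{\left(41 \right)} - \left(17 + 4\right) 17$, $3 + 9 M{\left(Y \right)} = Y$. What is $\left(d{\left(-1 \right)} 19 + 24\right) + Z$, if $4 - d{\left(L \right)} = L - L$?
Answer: $- \frac{2347}{9} \approx -260.78$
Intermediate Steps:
$M{\left(Y \right)} = - \frac{1}{3} + \frac{Y}{9}$
$d{\left(L \right)} = 4$ ($d{\left(L \right)} = 4 - \left(L - L\right) = 4 - 0 = 4 + 0 = 4$)
$Z = - \frac{3247}{9}$ ($Z = -8 + \left(\left(- \frac{1}{3} + \frac{1}{9} \cdot 41\right) - \left(17 + 4\right) 17\right) = -8 + \left(\left(- \frac{1}{3} + \frac{41}{9}\right) - 21 \cdot 17\right) = -8 + \left(\frac{38}{9} - 357\right) = -8 - \frac{3175}{9} = - \frac{3247}{9} \approx -360.78$)
$\left(d{\left(-1 \right)} 19 + 24\right) + Z = \left(4 \cdot 19 + 24\right) - \frac{3247}{9} = \left(76 + 24\right) - \frac{3247}{9} = 100 - \frac{3247}{9} = - \frac{2347}{9}$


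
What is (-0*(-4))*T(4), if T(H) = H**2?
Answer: 0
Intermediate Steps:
(-0*(-4))*T(4) = -0*(-4)*4**2 = -4*0*16 = 0*16 = 0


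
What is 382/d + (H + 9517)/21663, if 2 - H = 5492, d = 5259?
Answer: 9817753/37975239 ≈ 0.25853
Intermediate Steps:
H = -5490 (H = 2 - 1*5492 = 2 - 5492 = -5490)
382/d + (H + 9517)/21663 = 382/5259 + (-5490 + 9517)/21663 = 382*(1/5259) + 4027*(1/21663) = 382/5259 + 4027/21663 = 9817753/37975239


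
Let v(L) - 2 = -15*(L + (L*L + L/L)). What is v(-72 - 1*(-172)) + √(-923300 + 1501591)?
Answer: -151513 + √578291 ≈ -1.5075e+5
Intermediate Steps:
v(L) = -13 - 15*L - 15*L² (v(L) = 2 - 15*(L + (L*L + L/L)) = 2 - 15*(L + (L² + 1)) = 2 - 15*(L + (1 + L²)) = 2 - 15*(1 + L + L²) = 2 + (-15 - 15*L - 15*L²) = -13 - 15*L - 15*L²)
v(-72 - 1*(-172)) + √(-923300 + 1501591) = (-13 - 15*(-72 - 1*(-172)) - 15*(-72 - 1*(-172))²) + √(-923300 + 1501591) = (-13 - 15*(-72 + 172) - 15*(-72 + 172)²) + √578291 = (-13 - 15*100 - 15*100²) + √578291 = (-13 - 1500 - 15*10000) + √578291 = (-13 - 1500 - 150000) + √578291 = -151513 + √578291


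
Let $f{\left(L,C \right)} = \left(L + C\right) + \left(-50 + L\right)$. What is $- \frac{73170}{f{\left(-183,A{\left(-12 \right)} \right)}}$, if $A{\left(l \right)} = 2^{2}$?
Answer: $\frac{36585}{206} \approx 177.6$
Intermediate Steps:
$A{\left(l \right)} = 4$
$f{\left(L,C \right)} = -50 + C + 2 L$ ($f{\left(L,C \right)} = \left(C + L\right) + \left(-50 + L\right) = -50 + C + 2 L$)
$- \frac{73170}{f{\left(-183,A{\left(-12 \right)} \right)}} = - \frac{73170}{-50 + 4 + 2 \left(-183\right)} = - \frac{73170}{-50 + 4 - 366} = - \frac{73170}{-412} = \left(-73170\right) \left(- \frac{1}{412}\right) = \frac{36585}{206}$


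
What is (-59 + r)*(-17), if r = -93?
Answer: 2584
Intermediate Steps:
(-59 + r)*(-17) = (-59 - 93)*(-17) = -152*(-17) = 2584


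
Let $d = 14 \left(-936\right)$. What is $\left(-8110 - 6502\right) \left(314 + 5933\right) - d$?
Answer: $-91268060$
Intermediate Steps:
$d = -13104$
$\left(-8110 - 6502\right) \left(314 + 5933\right) - d = \left(-8110 - 6502\right) \left(314 + 5933\right) - -13104 = \left(-14612\right) 6247 + 13104 = -91281164 + 13104 = -91268060$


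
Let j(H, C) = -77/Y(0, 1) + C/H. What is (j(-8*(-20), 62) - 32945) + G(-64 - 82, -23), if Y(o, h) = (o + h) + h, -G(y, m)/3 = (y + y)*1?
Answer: -2568569/80 ≈ -32107.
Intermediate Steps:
G(y, m) = -6*y (G(y, m) = -3*(y + y) = -3*2*y = -6*y)
Y(o, h) = o + 2*h (Y(o, h) = (h + o) + h = o + 2*h)
j(H, C) = -77/2 + C/H (j(H, C) = -77/(0 + 2*1) + C/H = -77/(0 + 2) + C/H = -77/2 + C/H)
(j(-8*(-20), 62) - 32945) + G(-64 - 82, -23) = ((-77/2 + 62/((-8*(-20)))) - 32945) - 6*(-64 - 82) = ((-77/2 + 62/160) - 32945) - 6*(-146) = ((-77/2 + 62*(1/160)) - 32945) + 876 = ((-77/2 + 31/80) - 32945) + 876 = (-3049/80 - 32945) + 876 = -2638649/80 + 876 = -2568569/80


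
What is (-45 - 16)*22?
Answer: -1342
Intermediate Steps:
(-45 - 16)*22 = -61*22 = -1342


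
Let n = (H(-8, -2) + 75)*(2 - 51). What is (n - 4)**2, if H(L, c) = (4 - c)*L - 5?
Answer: 1170724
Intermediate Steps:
H(L, c) = -5 + L*(4 - c) (H(L, c) = L*(4 - c) - 5 = -5 + L*(4 - c))
n = -1078 (n = ((-5 + 4*(-8) - 1*(-8)*(-2)) + 75)*(2 - 51) = ((-5 - 32 - 16) + 75)*(-49) = (-53 + 75)*(-49) = 22*(-49) = -1078)
(n - 4)**2 = (-1078 - 4)**2 = (-1082)**2 = 1170724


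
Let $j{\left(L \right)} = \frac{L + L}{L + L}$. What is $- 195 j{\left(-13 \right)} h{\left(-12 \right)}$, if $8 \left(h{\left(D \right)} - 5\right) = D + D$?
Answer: $-390$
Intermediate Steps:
$h{\left(D \right)} = 5 + \frac{D}{4}$ ($h{\left(D \right)} = 5 + \frac{D + D}{8} = 5 + \frac{2 D}{8} = 5 + \frac{D}{4}$)
$j{\left(L \right)} = 1$ ($j{\left(L \right)} = \frac{2 L}{2 L} = 2 L \frac{1}{2 L} = 1$)
$- 195 j{\left(-13 \right)} h{\left(-12 \right)} = \left(-195\right) 1 \left(5 + \frac{1}{4} \left(-12\right)\right) = - 195 \left(5 - 3\right) = \left(-195\right) 2 = -390$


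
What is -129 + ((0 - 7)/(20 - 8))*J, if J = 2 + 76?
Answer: -349/2 ≈ -174.50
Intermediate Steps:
J = 78
-129 + ((0 - 7)/(20 - 8))*J = -129 + ((0 - 7)/(20 - 8))*78 = -129 - 7/12*78 = -129 - 91/2 = -349/2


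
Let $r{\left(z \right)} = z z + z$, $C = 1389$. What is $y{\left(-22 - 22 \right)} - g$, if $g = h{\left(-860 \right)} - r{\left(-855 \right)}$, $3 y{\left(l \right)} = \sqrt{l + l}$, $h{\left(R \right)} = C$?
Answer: $728781 + \frac{2 i \sqrt{22}}{3} \approx 7.2878 \cdot 10^{5} + 3.1269 i$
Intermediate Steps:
$h{\left(R \right)} = 1389$
$r{\left(z \right)} = z + z^{2}$ ($r{\left(z \right)} = z^{2} + z = z + z^{2}$)
$y{\left(l \right)} = \frac{\sqrt{2} \sqrt{l}}{3}$ ($y{\left(l \right)} = \frac{\sqrt{l + l}}{3} = \frac{\sqrt{2 l}}{3} = \frac{\sqrt{2} \sqrt{l}}{3}$)
$g = -728781$ ($g = 1389 - - 855 \left(1 - 855\right) = 1389 - \left(-855\right) \left(-854\right) = 1389 - 730170 = -728781$)
$y{\left(-22 - 22 \right)} - g = \frac{\sqrt{2} \sqrt{-22 - 22}}{3} - -728781 = \frac{\sqrt{2} \sqrt{-22 - 22}}{3} + 728781 = \frac{\sqrt{2} \sqrt{-44}}{3} + 728781 = \frac{\sqrt{2} \cdot 2 i \sqrt{11}}{3} + 728781 = \frac{2 i \sqrt{22}}{3} + 728781 = 728781 + \frac{2 i \sqrt{22}}{3}$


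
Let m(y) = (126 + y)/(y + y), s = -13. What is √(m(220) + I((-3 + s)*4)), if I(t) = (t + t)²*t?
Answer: I*√12687760085/110 ≈ 1024.0*I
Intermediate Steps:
I(t) = 4*t³ (I(t) = (2*t)²*t = (4*t²)*t = 4*t³)
m(y) = (126 + y)/(2*y) (m(y) = (126 + y)/((2*y)) = (126 + y)*(1/(2*y)) = (126 + y)/(2*y))
√(m(220) + I((-3 + s)*4)) = √((½)*(126 + 220)/220 + 4*((-3 - 13)*4)³) = √((½)*(1/220)*346 + 4*(-16*4)³) = √(173/220 + 4*(-64)³) = √(173/220 + 4*(-262144)) = √(173/220 - 1048576) = √(-230686547/220) = I*√12687760085/110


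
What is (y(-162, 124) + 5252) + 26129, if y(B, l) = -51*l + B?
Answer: 24895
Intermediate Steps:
y(B, l) = B - 51*l
(y(-162, 124) + 5252) + 26129 = ((-162 - 51*124) + 5252) + 26129 = ((-162 - 6324) + 5252) + 26129 = (-6486 + 5252) + 26129 = -1234 + 26129 = 24895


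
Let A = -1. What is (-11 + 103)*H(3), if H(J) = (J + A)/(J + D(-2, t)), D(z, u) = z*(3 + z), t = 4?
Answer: 184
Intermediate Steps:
H(J) = (-1 + J)/(-2 + J) (H(J) = (J - 1)/(J - 2*(3 - 2)) = (-1 + J)/(J - 2*1) = (-1 + J)/(J - 2) = (-1 + J)/(-2 + J))
(-11 + 103)*H(3) = (-11 + 103)*((-1 + 3)/(-2 + 3)) = 92*(2/1) = 92*(1*2) = 92*2 = 184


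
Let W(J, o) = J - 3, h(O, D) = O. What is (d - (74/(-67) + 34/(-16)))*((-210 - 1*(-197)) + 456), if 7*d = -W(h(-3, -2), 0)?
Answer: 6792519/3752 ≈ 1810.4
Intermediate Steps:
W(J, o) = -3 + J
d = 6/7 (d = (-(-3 - 3))/7 = (-1*(-6))/7 = (1/7)*6 = 6/7 ≈ 0.85714)
(d - (74/(-67) + 34/(-16)))*((-210 - 1*(-197)) + 456) = (6/7 - (74/(-67) + 34/(-16)))*((-210 - 1*(-197)) + 456) = (6/7 - (74*(-1/67) + 34*(-1/16)))*((-210 + 197) + 456) = (6/7 - (-74/67 - 17/8))*(-13 + 456) = (6/7 - 1*(-1731/536))*443 = (6/7 + 1731/536)*443 = (15333/3752)*443 = 6792519/3752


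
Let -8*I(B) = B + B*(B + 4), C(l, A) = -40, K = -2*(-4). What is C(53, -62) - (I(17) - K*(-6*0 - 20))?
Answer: -613/4 ≈ -153.25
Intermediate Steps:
K = 8
I(B) = -B/8 - B*(4 + B)/8 (I(B) = -(B + B*(B + 4))/8 = -(B + B*(4 + B))/8 = -B/8 - B*(4 + B)/8)
C(53, -62) - (I(17) - K*(-6*0 - 20)) = -40 - (-⅛*17*(5 + 17) - 8*(-6*0 - 20)) = -40 - (-⅛*17*22 - 8*(0 - 20)) = -40 - (-187/4 - 8*(-20)) = -40 - (-187/4 - 1*(-160)) = -40 - (-187/4 + 160) = -40 - 1*453/4 = -40 - 453/4 = -613/4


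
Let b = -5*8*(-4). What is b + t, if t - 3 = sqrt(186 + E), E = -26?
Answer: 163 + 4*sqrt(10) ≈ 175.65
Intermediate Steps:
b = 160 (b = -40*(-4) = 160)
t = 3 + 4*sqrt(10) (t = 3 + sqrt(186 - 26) = 3 + sqrt(160) = 3 + 4*sqrt(10) ≈ 15.649)
b + t = 160 + (3 + 4*sqrt(10)) = 163 + 4*sqrt(10)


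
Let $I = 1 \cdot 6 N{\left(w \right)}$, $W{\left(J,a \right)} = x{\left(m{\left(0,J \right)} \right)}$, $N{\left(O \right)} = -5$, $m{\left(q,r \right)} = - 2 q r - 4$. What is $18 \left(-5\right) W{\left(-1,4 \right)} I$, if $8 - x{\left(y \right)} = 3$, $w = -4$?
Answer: $13500$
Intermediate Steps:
$m{\left(q,r \right)} = -4 - 2 q r$ ($m{\left(q,r \right)} = - 2 q r - 4 = -4 - 2 q r$)
$x{\left(y \right)} = 5$ ($x{\left(y \right)} = 8 - 3 = 5$)
$W{\left(J,a \right)} = 5$
$I = -30$ ($I = 1 \cdot 6 \left(-5\right) = 6 \left(-5\right) = -30$)
$18 \left(-5\right) W{\left(-1,4 \right)} I = 18 \left(-5\right) 5 \left(-30\right) = \left(-90\right) 5 \left(-30\right) = \left(-450\right) \left(-30\right) = 13500$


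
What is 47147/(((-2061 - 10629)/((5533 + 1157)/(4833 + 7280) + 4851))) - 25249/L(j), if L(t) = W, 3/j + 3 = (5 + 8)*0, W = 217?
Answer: -28815183886637/1588377690 ≈ -18141.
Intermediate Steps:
j = -1 (j = 3/(-3 + (5 + 8)*0) = 3/(-3 + 13*0) = 3/(-3 + 0) = 3/(-3) = 3*(-⅓) = -1)
L(t) = 217
47147/(((-2061 - 10629)/((5533 + 1157)/(4833 + 7280) + 4851))) - 25249/L(j) = 47147/(((-2061 - 10629)/((5533 + 1157)/(4833 + 7280) + 4851))) - 25249/217 = 47147/((-12690/(6690/12113 + 4851))) - 25249*1/217 = 47147/((-12690/(6690*(1/12113) + 4851))) - 3607/31 = 47147/((-12690/(6690/12113 + 4851))) - 3607/31 = 47147/((-12690/58766853/12113)) - 3607/31 = 47147/((-12690*12113/58766853)) - 3607/31 = 47147/(-51237990/19588951) - 3607/31 = 47147*(-19588951/51237990) - 3607/31 = -923560272797/51237990 - 3607/31 = -28815183886637/1588377690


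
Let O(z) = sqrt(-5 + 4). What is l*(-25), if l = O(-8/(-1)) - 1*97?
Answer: 2425 - 25*I ≈ 2425.0 - 25.0*I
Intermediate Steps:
O(z) = I (O(z) = sqrt(-1) = I)
l = -97 + I (l = I - 1*97 = I - 97 = -97 + I ≈ -97.0 + 1.0*I)
l*(-25) = (-97 + I)*(-25) = 2425 - 25*I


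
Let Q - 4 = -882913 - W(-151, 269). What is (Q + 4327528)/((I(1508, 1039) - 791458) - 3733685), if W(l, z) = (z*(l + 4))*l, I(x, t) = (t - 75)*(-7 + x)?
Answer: 2526374/3078179 ≈ 0.82074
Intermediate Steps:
I(x, t) = (-75 + t)*(-7 + x)
W(l, z) = l*z*(4 + l) (W(l, z) = (z*(4 + l))*l = l*z*(4 + l))
Q = -6853902 (Q = 4 + (-882913 - (-151)*269*(4 - 151)) = 4 + (-882913 - (-151)*269*(-147)) = 4 + (-882913 - 1*5970993) = 4 + (-882913 - 5970993) = 4 - 6853906 = -6853902)
(Q + 4327528)/((I(1508, 1039) - 791458) - 3733685) = (-6853902 + 4327528)/(((525 - 75*1508 - 7*1039 + 1039*1508) - 791458) - 3733685) = -2526374/(((525 - 113100 - 7273 + 1566812) - 791458) - 3733685) = -2526374/((1446964 - 791458) - 3733685) = -2526374/(655506 - 3733685) = -2526374/(-3078179) = -2526374*(-1/3078179) = 2526374/3078179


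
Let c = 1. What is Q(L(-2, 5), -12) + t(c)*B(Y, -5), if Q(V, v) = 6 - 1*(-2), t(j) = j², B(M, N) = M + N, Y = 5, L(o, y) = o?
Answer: 8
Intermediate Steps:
Q(V, v) = 8 (Q(V, v) = 6 + 2 = 8)
Q(L(-2, 5), -12) + t(c)*B(Y, -5) = 8 + 1²*(5 - 5) = 8 + 1*0 = 8 + 0 = 8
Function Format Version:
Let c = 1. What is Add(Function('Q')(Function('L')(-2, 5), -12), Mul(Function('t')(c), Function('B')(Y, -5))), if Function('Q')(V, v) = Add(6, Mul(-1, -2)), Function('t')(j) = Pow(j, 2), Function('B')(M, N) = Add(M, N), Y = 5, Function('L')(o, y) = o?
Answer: 8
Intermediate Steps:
Function('Q')(V, v) = 8 (Function('Q')(V, v) = Add(6, 2) = 8)
Add(Function('Q')(Function('L')(-2, 5), -12), Mul(Function('t')(c), Function('B')(Y, -5))) = Add(8, Mul(Pow(1, 2), Add(5, -5))) = Add(8, Mul(1, 0)) = Add(8, 0) = 8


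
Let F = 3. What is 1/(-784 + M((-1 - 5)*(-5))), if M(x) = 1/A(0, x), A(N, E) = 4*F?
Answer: -12/9407 ≈ -0.0012756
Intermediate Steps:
A(N, E) = 12 (A(N, E) = 4*3 = 12)
M(x) = 1/12
1/(-784 + M((-1 - 5)*(-5))) = 1/(-784 + 1/12) = 1/(-9407/12) = -12/9407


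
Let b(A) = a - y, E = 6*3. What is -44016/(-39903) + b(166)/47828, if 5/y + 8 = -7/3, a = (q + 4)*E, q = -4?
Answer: 21753904411/19720967068 ≈ 1.1031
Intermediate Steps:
E = 18
a = 0 (a = (-4 + 4)*18 = 0*18 = 0)
y = -15/31 (y = 5/(-8 - 7/3) = 5/(-31/3) = 5*(-3/31) = -15/31 ≈ -0.48387)
b(A) = 15/31 (b(A) = 0 - 1*(-15/31) = 0 + 15/31 = 15/31)
-44016/(-39903) + b(166)/47828 = -44016/(-39903) + (15/31)/47828 = -44016*(-1/39903) + (15/31)*(1/47828) = 14672/13301 + 15/1482668 = 21753904411/19720967068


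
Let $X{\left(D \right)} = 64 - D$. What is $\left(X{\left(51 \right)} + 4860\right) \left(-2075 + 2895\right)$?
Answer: $3995860$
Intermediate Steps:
$\left(X{\left(51 \right)} + 4860\right) \left(-2075 + 2895\right) = \left(\left(64 - 51\right) + 4860\right) \left(-2075 + 2895\right) = \left(\left(64 - 51\right) + 4860\right) 820 = \left(13 + 4860\right) 820 = 4873 \cdot 820 = 3995860$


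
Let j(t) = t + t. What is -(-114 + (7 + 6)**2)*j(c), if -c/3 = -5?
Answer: -1650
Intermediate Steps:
c = 15 (c = -3*(-5) = 15)
j(t) = 2*t
-(-114 + (7 + 6)**2)*j(c) = -(-114 + (7 + 6)**2)*2*15 = -(-114 + 13**2)*30 = -(-114 + 169)*30 = -55*30 = -1*1650 = -1650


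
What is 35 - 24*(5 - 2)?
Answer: -37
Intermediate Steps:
35 - 24*(5 - 2) = 35 - 24*3 = 35 - 4*18 = 35 - 72 = -37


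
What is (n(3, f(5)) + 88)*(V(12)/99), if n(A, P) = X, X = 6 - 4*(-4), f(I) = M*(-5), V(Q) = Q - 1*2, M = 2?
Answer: 100/9 ≈ 11.111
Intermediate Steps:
V(Q) = -2 + Q (V(Q) = Q - 2 = -2 + Q)
f(I) = -10 (f(I) = 2*(-5) = -10)
X = 22 (X = 6 + 16 = 22)
n(A, P) = 22
(n(3, f(5)) + 88)*(V(12)/99) = (22 + 88)*((-2 + 12)/99) = 110*(10*(1/99)) = 110*(10/99) = 100/9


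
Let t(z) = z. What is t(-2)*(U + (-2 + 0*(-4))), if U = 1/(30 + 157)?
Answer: 746/187 ≈ 3.9893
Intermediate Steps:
U = 1/187 ≈ 0.0053476
t(-2)*(U + (-2 + 0*(-4))) = -2*(1/187 + (-2 + 0*(-4))) = -2*(1/187 + (-2 + 0)) = -2*(1/187 - 2) = -2*(-373/187) = 746/187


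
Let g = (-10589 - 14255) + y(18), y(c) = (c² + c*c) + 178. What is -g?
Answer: 24018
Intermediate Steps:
y(c) = 178 + 2*c² (y(c) = (c² + c²) + 178 = 2*c² + 178 = 178 + 2*c²)
g = -24018 (g = (-10589 - 14255) + (178 + 2*18²) = -24844 + (178 + 2*324) = -24844 + (178 + 648) = -24844 + 826 = -24018)
-g = -1*(-24018) = 24018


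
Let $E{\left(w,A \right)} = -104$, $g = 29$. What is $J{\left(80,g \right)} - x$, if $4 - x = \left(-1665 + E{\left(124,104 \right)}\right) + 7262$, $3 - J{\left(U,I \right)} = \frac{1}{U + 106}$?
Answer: $\frac{1021511}{186} \approx 5492.0$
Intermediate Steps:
$J{\left(U,I \right)} = 3 - \frac{1}{106 + U}$ ($J{\left(U,I \right)} = 3 - \frac{1}{U + 106} = 3 - \frac{1}{106 + U}$)
$x = -5489$ ($x = 4 - \left(\left(-1665 - 104\right) + 7262\right) = 4 - \left(-1769 + 7262\right) = 4 - 5493 = -5489$)
$J{\left(80,g \right)} - x = \frac{317 + 3 \cdot 80}{106 + 80} - -5489 = \frac{317 + 240}{186} + 5489 = \frac{1}{186} \cdot 557 + 5489 = \frac{557}{186} + 5489 = \frac{1021511}{186}$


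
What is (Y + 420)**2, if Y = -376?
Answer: 1936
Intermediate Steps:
(Y + 420)**2 = (-376 + 420)**2 = 44**2 = 1936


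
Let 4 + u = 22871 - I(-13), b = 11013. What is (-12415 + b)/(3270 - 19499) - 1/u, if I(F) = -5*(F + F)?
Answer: 31861045/368998773 ≈ 0.086345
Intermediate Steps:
I(F) = -10*F
u = 22737 (u = -4 + (22871 - (-10)*(-13)) = -4 + (22871 - 1*130) = -4 + (22871 - 130) = -4 + 22741 = 22737)
(-12415 + b)/(3270 - 19499) - 1/u = (-12415 + 11013)/(3270 - 19499) - 1/22737 = -1402/(-16229) - 1*1/22737 = -1402*(-1/16229) - 1/22737 = 1402/16229 - 1/22737 = 31861045/368998773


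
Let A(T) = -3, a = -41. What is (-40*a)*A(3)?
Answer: -4920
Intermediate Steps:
(-40*a)*A(3) = -40*(-41)*(-3) = 1640*(-3) = -4920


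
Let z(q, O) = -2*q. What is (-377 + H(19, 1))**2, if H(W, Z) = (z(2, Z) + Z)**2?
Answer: 135424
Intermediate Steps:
H(W, Z) = (-4 + Z)**2 (H(W, Z) = (-2*2 + Z)**2 = (-4 + Z)**2)
(-377 + H(19, 1))**2 = (-377 + (-4 + 1)**2)**2 = (-377 + (-3)**2)**2 = (-377 + 9)**2 = (-368)**2 = 135424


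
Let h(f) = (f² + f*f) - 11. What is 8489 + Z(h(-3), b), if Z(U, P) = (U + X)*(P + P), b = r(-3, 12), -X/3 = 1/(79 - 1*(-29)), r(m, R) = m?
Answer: 50683/6 ≈ 8447.2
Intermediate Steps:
h(f) = -11 + 2*f² (h(f) = (f² + f²) - 11 = 2*f² - 11 = -11 + 2*f²)
X = -1/36 (X = -3/(79 - 1*(-29)) = -3/(79 + 29) = -3/108 = -3*1/108 = -1/36 ≈ -0.027778)
b = -3
Z(U, P) = 2*P*(-1/36 + U) (Z(U, P) = (U - 1/36)*(P + P) = (-1/36 + U)*(2*P) = 2*P*(-1/36 + U))
8489 + Z(h(-3), b) = 8489 + (1/18)*(-3)*(-1 + 36*(-11 + 2*(-3)²)) = 8489 + (1/18)*(-3)*(-1 + 36*(-11 + 2*9)) = 8489 + (1/18)*(-3)*(-1 + 36*(-11 + 18)) = 8489 + (1/18)*(-3)*(-1 + 36*7) = 8489 + (1/18)*(-3)*(-1 + 252) = 8489 + (1/18)*(-3)*251 = 8489 - 251/6 = 50683/6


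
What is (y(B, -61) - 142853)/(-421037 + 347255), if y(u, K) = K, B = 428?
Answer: 23819/12297 ≈ 1.9370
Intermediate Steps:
(y(B, -61) - 142853)/(-421037 + 347255) = (-61 - 142853)/(-421037 + 347255) = -142914/(-73782) = -142914*(-1/73782) = 23819/12297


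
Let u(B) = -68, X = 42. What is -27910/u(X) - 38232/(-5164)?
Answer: 18340877/43894 ≈ 417.84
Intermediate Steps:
-27910/u(X) - 38232/(-5164) = -27910/(-68) - 38232/(-5164) = -27910*(-1/68) - 38232*(-1/5164) = 13955/34 + 9558/1291 = 18340877/43894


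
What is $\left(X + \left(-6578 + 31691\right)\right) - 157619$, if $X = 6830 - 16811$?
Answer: $-142487$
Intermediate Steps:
$X = -9981$
$\left(X + \left(-6578 + 31691\right)\right) - 157619 = \left(-9981 + \left(-6578 + 31691\right)\right) - 157619 = \left(-9981 + 25113\right) - 157619 = 15132 - 157619 = -142487$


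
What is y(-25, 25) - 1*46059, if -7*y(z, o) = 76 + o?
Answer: -322514/7 ≈ -46073.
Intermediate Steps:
y(z, o) = -76/7 - o/7 (y(z, o) = -(76 + o)/7 = -76/7 - o/7)
y(-25, 25) - 1*46059 = (-76/7 - 1/7*25) - 1*46059 = (-76/7 - 25/7) - 46059 = -101/7 - 46059 = -322514/7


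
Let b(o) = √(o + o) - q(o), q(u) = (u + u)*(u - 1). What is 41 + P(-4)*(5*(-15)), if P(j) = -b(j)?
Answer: -2959 + 150*I*√2 ≈ -2959.0 + 212.13*I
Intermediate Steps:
q(u) = 2*u*(-1 + u) (q(u) = (2*u)*(-1 + u) = 2*u*(-1 + u))
b(o) = √2*√o - 2*o*(-1 + o) (b(o) = √(o + o) - 2*o*(-1 + o) = √(2*o) - 2*o*(-1 + o) = √2*√o - 2*o*(-1 + o))
P(j) = -√2*√j + 2*j*(-1 + j) (P(j) = -(√2*√j - 2*j*(-1 + j)) = -√2*√j + 2*j*(-1 + j))
41 + P(-4)*(5*(-15)) = 41 + (-√2*√(-4) + 2*(-4)*(-1 - 4))*(5*(-15)) = 41 + (-√2*2*I + 2*(-4)*(-5))*(-75) = 41 + (-2*I*√2 + 40)*(-75) = 41 + (40 - 2*I*√2)*(-75) = 41 + (-3000 + 150*I*√2) = -2959 + 150*I*√2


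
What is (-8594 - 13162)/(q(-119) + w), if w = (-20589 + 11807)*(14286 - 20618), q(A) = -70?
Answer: -10878/27803777 ≈ -0.00039124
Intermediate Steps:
w = 55607624 (w = -8782*(-6332) = 55607624)
(-8594 - 13162)/(q(-119) + w) = (-8594 - 13162)/(-70 + 55607624) = -21756/55607554 = -21756*1/55607554 = -10878/27803777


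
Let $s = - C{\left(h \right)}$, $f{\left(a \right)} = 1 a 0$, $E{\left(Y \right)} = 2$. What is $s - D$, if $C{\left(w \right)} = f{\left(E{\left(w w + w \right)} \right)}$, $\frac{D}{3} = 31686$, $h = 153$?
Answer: $-95058$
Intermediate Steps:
$D = 95058$ ($D = 3 \cdot 31686 = 95058$)
$f{\left(a \right)} = 0$ ($f{\left(a \right)} = a 0 = 0$)
$C{\left(w \right)} = 0$
$s = 0$ ($s = \left(-1\right) 0 = 0$)
$s - D = 0 - 95058 = -95058$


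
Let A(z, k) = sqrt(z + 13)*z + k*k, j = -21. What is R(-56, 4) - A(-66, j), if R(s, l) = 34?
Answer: -407 + 66*I*sqrt(53) ≈ -407.0 + 480.49*I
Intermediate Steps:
A(z, k) = k**2 + z*sqrt(13 + z) (A(z, k) = sqrt(13 + z)*z + k**2 = z*sqrt(13 + z) + k**2 = k**2 + z*sqrt(13 + z))
R(-56, 4) - A(-66, j) = 34 - ((-21)**2 - 66*sqrt(13 - 66)) = 34 - (441 - 66*I*sqrt(53)) = 34 + (-441 + 66*I*sqrt(53)) = -407 + 66*I*sqrt(53)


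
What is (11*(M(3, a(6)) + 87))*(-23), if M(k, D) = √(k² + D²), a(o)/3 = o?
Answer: -22011 - 759*√37 ≈ -26628.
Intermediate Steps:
a(o) = 3*o
M(k, D) = √(D² + k²)
(11*(M(3, a(6)) + 87))*(-23) = (11*(√((3*6)² + 3²) + 87))*(-23) = (11*(√(18² + 9) + 87))*(-23) = (11*(√(324 + 9) + 87))*(-23) = (11*(√333 + 87))*(-23) = (11*(3*√37 + 87))*(-23) = (11*(87 + 3*√37))*(-23) = (957 + 33*√37)*(-23) = -22011 - 759*√37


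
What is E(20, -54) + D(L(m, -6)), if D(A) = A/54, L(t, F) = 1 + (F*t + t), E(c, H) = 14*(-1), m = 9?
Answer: -400/27 ≈ -14.815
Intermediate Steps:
E(c, H) = -14
L(t, F) = 1 + t + F*t (L(t, F) = 1 + (t + F*t) = 1 + t + F*t)
D(A) = A/54 (D(A) = A*(1/54) = A/54)
E(20, -54) + D(L(m, -6)) = -14 + (1 + 9 - 6*9)/54 = -14 + (1 + 9 - 54)/54 = -14 + (1/54)*(-44) = -14 - 22/27 = -400/27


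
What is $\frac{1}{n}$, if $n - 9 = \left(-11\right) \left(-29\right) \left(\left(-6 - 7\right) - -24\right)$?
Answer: $\frac{1}{3518} \approx 0.00028425$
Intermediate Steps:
$n = 3518$ ($n = 9 + \left(-11\right) \left(-29\right) \left(\left(-6 - 7\right) - -24\right) = 9 + 319 \left(-13 + 24\right) = 9 + 319 \cdot 11 = 9 + 3509 = 3518$)
$\frac{1}{n} = \frac{1}{3518}$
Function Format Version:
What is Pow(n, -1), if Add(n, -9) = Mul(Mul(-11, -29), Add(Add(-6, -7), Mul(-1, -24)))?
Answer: Rational(1, 3518) ≈ 0.00028425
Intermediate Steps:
n = 3518 (n = Add(9, Mul(Mul(-11, -29), Add(Add(-6, -7), Mul(-1, -24)))) = Add(9, Mul(319, Add(-13, 24))) = Add(9, Mul(319, 11)) = Add(9, 3509) = 3518)
Pow(n, -1) = Pow(3518, -1) = Rational(1, 3518)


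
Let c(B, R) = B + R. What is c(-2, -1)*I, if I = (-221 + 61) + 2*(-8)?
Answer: 528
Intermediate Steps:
I = -176 (I = -160 - 16 = -176)
c(-2, -1)*I = (-2 - 1)*(-176) = -3*(-176) = 528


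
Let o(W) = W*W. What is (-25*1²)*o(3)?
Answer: -225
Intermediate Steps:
o(W) = W²
(-25*1²)*o(3) = -25*1²*3² = -25*1*9 = -25*9 = -225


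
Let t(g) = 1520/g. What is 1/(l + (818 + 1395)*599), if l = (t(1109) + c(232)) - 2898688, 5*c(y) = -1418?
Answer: -5545/8724410007 ≈ -6.3557e-7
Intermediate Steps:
c(y) = -1418/5 (c(y) = (1/5)*(-1418) = -1418/5)
l = -16074789922/5545 (l = (1520/1109 - 1418/5) - 2898688 = -1564962/5545 - 2898688 = -16074789922/5545 ≈ -2.8990e+6)
1/(l + (818 + 1395)*599) = 1/(-16074789922/5545 + (818 + 1395)*599) = 1/(-16074789922/5545 + 2213*599) = 1/(-16074789922/5545 + 1325587) = 1/(-8724410007/5545) = -5545/8724410007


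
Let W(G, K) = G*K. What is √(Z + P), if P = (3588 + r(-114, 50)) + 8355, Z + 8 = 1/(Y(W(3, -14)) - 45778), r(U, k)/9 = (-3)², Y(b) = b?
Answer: 9*√77861914545/22910 ≈ 109.62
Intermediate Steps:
r(U, k) = 81 (r(U, k) = 9*(-3)² = 9*9 = 81)
Z = -366561/45820 (Z = -8 + 1/(3*(-14) - 45778) = -8 + 1/(-42 - 45778) = -8 + 1/(-45820) = -8 - 1/45820 = -366561/45820 ≈ -8.0000)
P = 12024 (P = (3588 + 81) + 8355 = 3669 + 8355 = 12024)
√(Z + P) = √(-366561/45820 + 12024) = √(550573119/45820) = 9*√77861914545/22910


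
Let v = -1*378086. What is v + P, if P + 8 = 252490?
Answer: -125604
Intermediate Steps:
P = 252482 (P = -8 + 252490 = 252482)
v = -378086
v + P = -378086 + 252482 = -125604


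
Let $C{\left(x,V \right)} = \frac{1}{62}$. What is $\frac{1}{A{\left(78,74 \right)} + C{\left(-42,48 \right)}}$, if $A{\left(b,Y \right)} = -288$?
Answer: $- \frac{62}{17855} \approx -0.0034724$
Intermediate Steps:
$C{\left(x,V \right)} = \frac{1}{62}$
$\frac{1}{A{\left(78,74 \right)} + C{\left(-42,48 \right)}} = \frac{1}{-288 + \frac{1}{62}} = \frac{1}{- \frac{17855}{62}} = - \frac{62}{17855}$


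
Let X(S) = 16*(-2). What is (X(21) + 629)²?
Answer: 356409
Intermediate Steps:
X(S) = -32
(X(21) + 629)² = (-32 + 629)² = 597² = 356409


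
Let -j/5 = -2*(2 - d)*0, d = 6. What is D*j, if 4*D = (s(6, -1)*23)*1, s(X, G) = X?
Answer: 0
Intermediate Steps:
D = 69/2 (D = ((6*23)*1)/4 = (138*1)/4 = (1/4)*138 = 69/2 ≈ 34.500)
j = 0 (j = -5*(-2*(2 - 1*6))*0 = -5*(-2*(2 - 6))*0 = -5*(-2*(-4))*0 = -40*0 = -5*0 = 0)
D*j = (69/2)*0 = 0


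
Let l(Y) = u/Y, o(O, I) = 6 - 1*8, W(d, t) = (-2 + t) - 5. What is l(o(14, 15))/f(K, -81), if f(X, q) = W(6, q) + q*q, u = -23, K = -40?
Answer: 23/12946 ≈ 0.0017766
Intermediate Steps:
W(d, t) = -7 + t
o(O, I) = -2 (o(O, I) = 6 - 8 = -2)
f(X, q) = -7 + q + q² (f(X, q) = (-7 + q) + q*q = (-7 + q) + q² = -7 + q + q²)
l(Y) = -23/Y
l(o(14, 15))/f(K, -81) = (-23/(-2))/(-7 - 81 + (-81)²) = (-23*(-½))/(-7 - 81 + 6561) = (23/2)/6473 = (23/2)*(1/6473) = 23/12946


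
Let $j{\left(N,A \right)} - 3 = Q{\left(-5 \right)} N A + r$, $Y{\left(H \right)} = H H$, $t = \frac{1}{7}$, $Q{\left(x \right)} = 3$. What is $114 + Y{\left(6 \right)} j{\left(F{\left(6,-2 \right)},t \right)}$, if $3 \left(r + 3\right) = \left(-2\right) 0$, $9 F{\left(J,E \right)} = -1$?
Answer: $\frac{786}{7} \approx 112.29$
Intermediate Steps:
$t = \frac{1}{7} \approx 0.14286$
$Y{\left(H \right)} = H^{2}$
$F{\left(J,E \right)} = - \frac{1}{9}$ ($F{\left(J,E \right)} = \frac{1}{9} \left(-1\right) = - \frac{1}{9}$)
$r = -3$ ($r = -3 + \frac{\left(-2\right) 0}{3} = -3 + \frac{1}{3} \cdot 0 = -3 + 0 = -3$)
$j{\left(N,A \right)} = 3 A N$ ($j{\left(N,A \right)} = 3 + \left(3 N A - 3\right) = 3 + \left(3 A N - 3\right) = 3 + \left(-3 + 3 A N\right) = 3 A N$)
$114 + Y{\left(6 \right)} j{\left(F{\left(6,-2 \right)},t \right)} = 114 + 6^{2} \cdot 3 \cdot \frac{1}{7} \left(- \frac{1}{9}\right) = 114 + 36 \left(- \frac{1}{21}\right) = 114 - \frac{12}{7} = \frac{786}{7}$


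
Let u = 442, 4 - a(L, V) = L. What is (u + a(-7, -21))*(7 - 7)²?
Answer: 0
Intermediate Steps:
a(L, V) = 4 - L
(u + a(-7, -21))*(7 - 7)² = (442 + (4 - 1*(-7)))*(7 - 7)² = (442 + (4 + 7))*0² = (442 + 11)*0 = 453*0 = 0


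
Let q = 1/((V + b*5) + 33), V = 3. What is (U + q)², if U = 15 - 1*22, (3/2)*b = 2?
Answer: 797449/16384 ≈ 48.672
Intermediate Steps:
b = 4/3 (b = (⅔)*2 = 4/3 ≈ 1.3333)
U = -7 (U = 15 - 22 = -7)
q = 3/128 (q = 1/((3 + (4/3)*5) + 33) = 1/((3 + 20/3) + 33) = 1/(29/3 + 33) = 1/(128/3) = 3/128 ≈ 0.023438)
(U + q)² = (-7 + 3/128)² = (-893/128)² = 797449/16384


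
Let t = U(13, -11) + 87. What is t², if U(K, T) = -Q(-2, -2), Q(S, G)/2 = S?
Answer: 8281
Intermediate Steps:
Q(S, G) = 2*S
U(K, T) = 4 (U(K, T) = -2*(-2) = -1*(-4) = 4)
t = 91 (t = 4 + 87 = 91)
t² = 91² = 8281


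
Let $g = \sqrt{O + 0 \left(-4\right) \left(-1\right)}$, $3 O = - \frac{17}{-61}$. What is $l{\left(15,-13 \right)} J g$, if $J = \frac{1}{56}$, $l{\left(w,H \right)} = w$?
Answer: $\frac{5 \sqrt{3111}}{3416} \approx 0.08164$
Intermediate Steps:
$O = \frac{17}{183}$ ($O = \frac{\left(-17\right) \frac{1}{-61}}{3} = \frac{\left(-17\right) \left(- \frac{1}{61}\right)}{3} = \frac{1}{3} \cdot \frac{17}{61} = \frac{17}{183} \approx 0.092896$)
$J = \frac{1}{56} \approx 0.017857$
$g = \frac{\sqrt{3111}}{183}$ ($g = \sqrt{\frac{17}{183} + 0 \left(-4\right) \left(-1\right)} = \sqrt{\frac{17}{183} + 0 \left(-1\right)} = \sqrt{\frac{17}{183} + 0} = \sqrt{\frac{17}{183}} = \frac{\sqrt{3111}}{183} \approx 0.30479$)
$l{\left(15,-13 \right)} J g = 15 \cdot \frac{1}{56} \frac{\sqrt{3111}}{183} = \frac{15 \frac{\sqrt{3111}}{183}}{56} = \frac{5 \sqrt{3111}}{3416}$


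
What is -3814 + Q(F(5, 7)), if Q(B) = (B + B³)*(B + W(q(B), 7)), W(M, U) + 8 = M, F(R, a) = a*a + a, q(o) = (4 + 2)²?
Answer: 14752634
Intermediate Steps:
q(o) = 36 (q(o) = 6² = 36)
F(R, a) = a + a² (F(R, a) = a² + a = a + a²)
W(M, U) = -8 + M
Q(B) = (28 + B)*(B + B³) (Q(B) = (B + B³)*(B + (-8 + 36)) = (B + B³)*(B + 28) = (B + B³)*(28 + B) = (28 + B)*(B + B³))
-3814 + Q(F(5, 7)) = -3814 + (7*(1 + 7))*(28 + 7*(1 + 7) + (7*(1 + 7))³ + 28*(7*(1 + 7))²) = -3814 + (7*8)*(28 + 7*8 + (7*8)³ + 28*(7*8)²) = -3814 + 56*(28 + 56 + 56³ + 28*56²) = -3814 + 56*(28 + 56 + 175616 + 28*3136) = -3814 + 56*(28 + 56 + 175616 + 87808) = -3814 + 56*263508 = -3814 + 14756448 = 14752634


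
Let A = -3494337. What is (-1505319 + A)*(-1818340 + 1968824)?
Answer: -752368233504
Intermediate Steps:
(-1505319 + A)*(-1818340 + 1968824) = (-1505319 - 3494337)*(-1818340 + 1968824) = -4999656*150484 = -752368233504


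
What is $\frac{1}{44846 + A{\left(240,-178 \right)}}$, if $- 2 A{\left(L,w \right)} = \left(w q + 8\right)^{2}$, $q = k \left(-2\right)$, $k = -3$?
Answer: $- \frac{1}{516954} \approx -1.9344 \cdot 10^{-6}$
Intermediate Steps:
$q = 6$ ($q = \left(-3\right) \left(-2\right) = 6$)
$A{\left(L,w \right)} = - \frac{\left(8 + 6 w\right)^{2}}{2}$ ($A{\left(L,w \right)} = - \frac{\left(w 6 + 8\right)^{2}}{2} = - \frac{\left(6 w + 8\right)^{2}}{2} = - \frac{\left(8 + 6 w\right)^{2}}{2}$)
$\frac{1}{44846 + A{\left(240,-178 \right)}} = \frac{1}{44846 - 2 \left(4 + 3 \left(-178\right)\right)^{2}} = \frac{1}{44846 - 2 \left(4 - 534\right)^{2}} = \frac{1}{44846 - 2 \left(-530\right)^{2}} = \frac{1}{44846 - 561800} = \frac{1}{-516954} = - \frac{1}{516954}$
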